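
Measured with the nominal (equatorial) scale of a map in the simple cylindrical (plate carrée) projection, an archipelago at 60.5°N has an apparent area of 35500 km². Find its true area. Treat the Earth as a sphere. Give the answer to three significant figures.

For the equirectangular projection with φ₀ = 0 (plate carrée), h = 1 along meridians and k = sec φ along parallels.
Areal scale = h·k = 1 × sec φ; at 60.5°, h = 1.000, k = 2.031, so h·k = 2.031.
True area = apparent / (areal scale) = 35500 / 2.031 ≈ 17500 km².

17500 km²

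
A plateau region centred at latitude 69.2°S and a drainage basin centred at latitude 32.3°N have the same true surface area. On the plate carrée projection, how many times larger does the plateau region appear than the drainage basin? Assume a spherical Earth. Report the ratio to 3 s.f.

For the equirectangular projection with φ₀ = 0 (plate carrée), h = 1 along meridians and k = sec φ along parallels.
Areal scale at 69.2°: h·k = 1.000 × 2.816 = 2.816.
Areal scale at 32.3°: h·k = 1.000 × 1.183 = 1.183.
Ratio = 2.816/1.183 ≈ 2.38.

2.38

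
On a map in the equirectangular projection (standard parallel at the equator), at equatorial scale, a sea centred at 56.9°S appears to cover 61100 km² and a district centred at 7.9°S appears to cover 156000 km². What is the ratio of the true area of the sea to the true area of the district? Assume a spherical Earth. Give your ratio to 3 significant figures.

0.216

Plate carrée has h = 1 and k = sec φ, giving areal scale sec φ; true area = (apparent area) · cos φ.
True area of sea: 61100 × cos(56.9°) = 61100 × 0.5461 = 33370 km².
True area of district: 156000 × cos(7.9°) = 156000 × 0.9905 = 154500 km².
Ratio = 33370 / 154500 ≈ 0.216.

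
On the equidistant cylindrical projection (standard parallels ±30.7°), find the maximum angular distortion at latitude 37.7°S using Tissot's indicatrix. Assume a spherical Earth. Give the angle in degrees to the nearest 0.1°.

4.8°

In the equirectangular projection with standard parallel φ₀ = 30.7° (x = Rλ cos φ₀, y = Rφ), meridians are true-scale (h = 1) and the parallel scale is k = cos φ₀ / cos φ.
At 37.7°: h = 1.000, k = 1.087; principal scales a = 1.087, b = 1.000.
sin(ω/2) = (a − b)/(a + b) = 0.08674/2.087 = 0.04157, so ω = 2 arcsin(0.04157) ≈ 4.8°.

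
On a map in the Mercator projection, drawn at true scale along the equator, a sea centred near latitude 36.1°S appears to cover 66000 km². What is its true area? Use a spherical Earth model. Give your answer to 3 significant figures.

43100 km²

For Mercator, h = k = sec φ (a conformal cylindrical projection has a single point scale, 1/cos φ).
Areal scale = k² = sec²φ = 1/cos²(36.1°) = 1/0.8080² = 1.532.
True area = apparent / (areal scale) = 66000 / 1.532 ≈ 43100 km².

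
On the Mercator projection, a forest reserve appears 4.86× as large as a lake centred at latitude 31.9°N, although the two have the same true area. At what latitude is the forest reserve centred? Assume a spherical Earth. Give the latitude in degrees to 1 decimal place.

67.3°

For equal true areas on Mercator, apparent areas scale as sec²φ, so the ratio is cos²φ₂ / cos²φ₁.
cos²φ₂ / cos²φ₁ = 4.86  ⇒  cos φ₁ = cos 31.9° / √4.86 = 0.8490/2.205 = 0.3851.
φ₁ = arccos(0.3851) ≈ 67.3°.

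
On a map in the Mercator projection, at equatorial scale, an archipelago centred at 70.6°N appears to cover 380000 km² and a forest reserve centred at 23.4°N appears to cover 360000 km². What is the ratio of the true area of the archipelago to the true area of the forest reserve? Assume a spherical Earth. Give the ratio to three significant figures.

Since Mercator area scale is 1/cos²φ, the true area equals the apparent area multiplied by cos²φ.
True area of archipelago: 380000 × cos²(70.6°) = 380000 × 0.1103 = 41930 km².
True area of forest reserve: 360000 × cos²(23.4°) = 360000 × 0.8423 = 303200 km².
Ratio = 41930 / 303200 ≈ 0.138.

0.138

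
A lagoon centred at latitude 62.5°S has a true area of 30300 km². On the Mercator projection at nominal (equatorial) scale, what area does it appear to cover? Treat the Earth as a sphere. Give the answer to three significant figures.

142000 km²

For Mercator, h = k = sec φ (a conformal cylindrical projection has a single point scale, 1/cos φ).
Areal scale = k² = sec²φ = 1/cos²(62.5°) = 1/0.4617² = 4.690.
Apparent area = 30300 × 4.690 ≈ 142000 km².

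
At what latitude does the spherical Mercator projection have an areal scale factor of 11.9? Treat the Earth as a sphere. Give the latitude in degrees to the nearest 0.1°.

Mercator areal scale is sec²φ.
sec²φ = 11.9  ⇒  cos²φ = 0.08403  ⇒  cos φ = 0.2899.
φ = arccos(0.2899) ≈ 73.1°.

73.1°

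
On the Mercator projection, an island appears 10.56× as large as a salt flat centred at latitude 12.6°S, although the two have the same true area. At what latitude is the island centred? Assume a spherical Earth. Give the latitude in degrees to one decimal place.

For equal true areas on Mercator, apparent areas scale as sec²φ, so the ratio is cos²φ₂ / cos²φ₁.
cos²φ₂ / cos²φ₁ = 10.56  ⇒  cos φ₁ = cos 12.6° / √10.56 = 0.9759/3.250 = 0.3003.
φ₁ = arccos(0.3003) ≈ 72.5°.

72.5°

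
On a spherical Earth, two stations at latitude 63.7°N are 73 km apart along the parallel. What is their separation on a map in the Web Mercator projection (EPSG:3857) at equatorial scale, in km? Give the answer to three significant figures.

For Mercator, h = k = sec φ (a conformal cylindrical projection has a single point scale, 1/cos φ).
Along the parallel, k = sec 63.7° = 1/0.4431 = 2.257.
Map distance = 73 × 2.257 ≈ 165 km.

165 km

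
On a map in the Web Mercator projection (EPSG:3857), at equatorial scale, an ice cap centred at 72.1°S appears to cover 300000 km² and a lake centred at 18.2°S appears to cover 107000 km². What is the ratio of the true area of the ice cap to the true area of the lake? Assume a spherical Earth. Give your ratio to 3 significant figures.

Mercator's areal exaggeration is sec²φ; hence true area = (apparent area) · cos²φ.
True area of ice cap: 300000 × cos²(72.1°) = 300000 × 0.09447 = 28340 km².
True area of lake: 107000 × cos²(18.2°) = 107000 × 0.9024 = 96560 km².
Ratio = 28340 / 96560 ≈ 0.293.

0.293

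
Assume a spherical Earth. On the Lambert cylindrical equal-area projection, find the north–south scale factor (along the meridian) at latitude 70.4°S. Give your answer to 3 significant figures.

0.335

The Lambert cylindrical equal-area projection is the cylindrical equal-area projection with its standard parallel at the equator (φ₀ = 0). For cylindrical equal-area with standard parallel φ₀, h = cos φ / cos φ₀ and k = cos φ₀ / cos φ, so h·k = 1.
h = cos 70.4° / cos 0° = 0.3355/1.000 = 0.3355.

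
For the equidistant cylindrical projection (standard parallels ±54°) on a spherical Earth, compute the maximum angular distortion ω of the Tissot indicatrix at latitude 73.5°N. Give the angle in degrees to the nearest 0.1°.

With standard parallel φ₀ = 54°, the equirectangular projection gives x = Rλ cos φ₀, y = Rφ, so h = 1 and k = cos 54° / cos φ.
At 73.5°: h = 1.000, k = 2.070; principal scales a = 2.070, b = 1.000.
sin(ω/2) = (a − b)/(a + b) = 1.070/3.070 = 0.3484, so ω = 2 arcsin(0.3484) ≈ 40.8°.

40.8°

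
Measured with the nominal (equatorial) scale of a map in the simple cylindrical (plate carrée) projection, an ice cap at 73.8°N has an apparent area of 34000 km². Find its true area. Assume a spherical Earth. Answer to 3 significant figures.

For the equirectangular projection with φ₀ = 0 (plate carrée), h = 1 along meridians and k = sec φ along parallels.
Areal scale = h·k = 1 × sec φ; at 73.8°, h = 1.000, k = 3.584, so h·k = 3.584.
True area = apparent / (areal scale) = 34000 / 3.584 ≈ 9490 km².

9490 km²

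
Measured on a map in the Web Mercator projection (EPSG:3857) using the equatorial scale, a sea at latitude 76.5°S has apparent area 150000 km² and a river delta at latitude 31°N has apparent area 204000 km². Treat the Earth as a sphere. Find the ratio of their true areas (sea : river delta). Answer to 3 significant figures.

Since Mercator area scale is 1/cos²φ, the true area equals the apparent area multiplied by cos²φ.
True area of sea: 150000 × cos²(76.5°) = 150000 × 0.05450 = 8175 km².
True area of river delta: 204000 × cos²(31°) = 204000 × 0.7347 = 149900 km².
Ratio = 8175 / 149900 ≈ 0.0545.

0.0545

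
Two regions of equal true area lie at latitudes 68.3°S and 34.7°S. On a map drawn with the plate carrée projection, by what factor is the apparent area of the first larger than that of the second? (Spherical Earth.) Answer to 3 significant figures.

2.22

Plate carrée maps x = Rλ, y = Rφ. The meridian scale is h = 1 and the parallel scale is k = 1/cos φ = sec φ.
Areal scale at 68.3°: h·k = 1.000 × 2.705 = 2.705.
Areal scale at 34.7°: h·k = 1.000 × 1.216 = 1.216.
Ratio = 2.705/1.216 ≈ 2.22.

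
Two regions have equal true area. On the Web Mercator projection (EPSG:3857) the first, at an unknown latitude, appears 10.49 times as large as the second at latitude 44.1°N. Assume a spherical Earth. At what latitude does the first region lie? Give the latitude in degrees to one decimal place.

Mercator areal scale is sec²φ, so apparent-area ratio = sec²φ₁ / sec²φ₂ = cos²φ₂ / cos²φ₁.
cos²φ₂ / cos²φ₁ = 10.49  ⇒  cos φ₁ = cos 44.1° / √10.49 = 0.7181/3.239 = 0.2217.
φ₁ = arccos(0.2217) ≈ 77.2°.

77.2°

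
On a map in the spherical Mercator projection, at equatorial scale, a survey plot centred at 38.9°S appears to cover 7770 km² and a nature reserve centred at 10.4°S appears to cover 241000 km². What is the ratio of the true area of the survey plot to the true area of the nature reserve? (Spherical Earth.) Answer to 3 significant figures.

0.0202

On Mercator the areal scale is sec²φ, so true area = apparent × cos²φ.
True area of survey plot: 7770 × cos²(38.9°) = 7770 × 0.6057 = 4706 km².
True area of nature reserve: 241000 × cos²(10.4°) = 241000 × 0.9674 = 233100 km².
Ratio = 4706 / 233100 ≈ 0.0202.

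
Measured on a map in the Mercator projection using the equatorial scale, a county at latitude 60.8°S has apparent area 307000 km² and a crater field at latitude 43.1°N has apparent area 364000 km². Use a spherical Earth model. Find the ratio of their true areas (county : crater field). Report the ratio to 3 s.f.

0.377

Mercator's areal exaggeration is sec²φ; hence true area = (apparent area) · cos²φ.
True area of county: 307000 × cos²(60.8°) = 307000 × 0.2380 = 73070 km².
True area of crater field: 364000 × cos²(43.1°) = 364000 × 0.5331 = 194100 km².
Ratio = 73070 / 194100 ≈ 0.377.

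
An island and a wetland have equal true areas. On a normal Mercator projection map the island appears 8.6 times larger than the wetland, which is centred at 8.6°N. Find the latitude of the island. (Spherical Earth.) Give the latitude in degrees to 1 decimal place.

Mercator areal scale is sec²φ, so apparent-area ratio = sec²φ₁ / sec²φ₂ = cos²φ₂ / cos²φ₁.
cos²φ₂ / cos²φ₁ = 8.6  ⇒  cos φ₁ = cos 8.6° / √8.6 = 0.9888/2.933 = 0.3372.
φ₁ = arccos(0.3372) ≈ 70.3°.

70.3°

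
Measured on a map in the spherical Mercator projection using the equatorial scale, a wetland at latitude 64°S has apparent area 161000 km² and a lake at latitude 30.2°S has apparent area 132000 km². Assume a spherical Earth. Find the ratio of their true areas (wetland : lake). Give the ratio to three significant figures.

Since Mercator area scale is 1/cos²φ, the true area equals the apparent area multiplied by cos²φ.
True area of wetland: 161000 × cos²(64°) = 161000 × 0.1922 = 30940 km².
True area of lake: 132000 × cos²(30.2°) = 132000 × 0.7470 = 98600 km².
Ratio = 30940 / 98600 ≈ 0.314.

0.314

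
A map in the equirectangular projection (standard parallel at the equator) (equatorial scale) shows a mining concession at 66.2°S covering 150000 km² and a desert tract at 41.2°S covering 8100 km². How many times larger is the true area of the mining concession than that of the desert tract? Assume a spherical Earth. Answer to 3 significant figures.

Plate carrée has h = 1 and k = sec φ, giving areal scale sec φ; true area = (apparent area) · cos φ.
True area of mining concession: 150000 × cos(66.2°) = 150000 × 0.4035 = 60530 km².
True area of desert tract: 8100 × cos(41.2°) = 8100 × 0.7524 = 6095 km².
Ratio = 60530 / 6095 ≈ 9.93.

9.93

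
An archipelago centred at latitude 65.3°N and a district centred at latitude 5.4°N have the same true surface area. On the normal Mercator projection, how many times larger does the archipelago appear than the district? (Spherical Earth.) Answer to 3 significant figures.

5.68

Mercator is conformal with k = sec φ, so areal scale = k² = sec²φ.
At 65.3°: sec²(65.3°) = 1/0.4179² = 5.727.
At 5.4°: sec²(5.4°) = 1/0.9956² = 1.009.
Ratio = 5.727/1.009 = cos²(5.4°)/cos²(65.3°) ≈ 5.68.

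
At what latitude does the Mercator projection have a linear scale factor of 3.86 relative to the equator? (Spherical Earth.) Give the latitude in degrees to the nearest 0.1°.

Mercator scale is k = sec φ = 1/cos φ.
1/cos φ = 3.86  ⇒  cos φ = 0.2591  ⇒  φ = arccos(0.2591) ≈ 75.0°.

75.0°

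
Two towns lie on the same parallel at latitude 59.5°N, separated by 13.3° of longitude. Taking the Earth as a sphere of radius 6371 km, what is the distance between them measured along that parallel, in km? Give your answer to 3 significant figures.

Arc length along a parallel = R cos φ · Δλ (with Δλ in radians).
= 6371 × cos 59.5° × (13.3° × π/180) = 6371 × 0.5075 × 0.2321 ≈ 751 km.

751 km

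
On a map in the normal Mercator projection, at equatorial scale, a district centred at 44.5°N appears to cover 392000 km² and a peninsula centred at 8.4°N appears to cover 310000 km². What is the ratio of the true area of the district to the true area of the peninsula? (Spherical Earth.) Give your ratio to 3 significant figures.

On Mercator the areal scale is sec²φ, so true area = apparent × cos²φ.
True area of district: 392000 × cos²(44.5°) = 392000 × 0.5087 = 199400 km².
True area of peninsula: 310000 × cos²(8.4°) = 310000 × 0.9787 = 303400 km².
Ratio = 199400 / 303400 ≈ 0.657.

0.657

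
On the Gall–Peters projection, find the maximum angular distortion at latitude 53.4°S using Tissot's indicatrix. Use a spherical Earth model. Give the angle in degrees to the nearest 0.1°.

The Gall–Peters projection is cylindrical equal-area with φ₀ = 45°. A cylindrical equal-area projection with standard parallel φ₀ has meridian scale h = cos φ / cos φ₀ and parallel scale k = cos φ₀ / cos φ (so areas are preserved, h·k = 1).
At 53.4°: h = 0.8432, k = 1.186; principal scales a = 1.186, b = 0.8432.
sin(ω/2) = (a − b)/(a + b) = 0.3428/2.029 = 0.1689, so ω = 2 arcsin(0.1689) ≈ 19.5°.

19.5°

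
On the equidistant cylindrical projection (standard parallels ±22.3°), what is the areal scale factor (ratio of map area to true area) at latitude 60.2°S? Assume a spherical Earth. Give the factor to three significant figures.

In the equirectangular projection with standard parallel φ₀ = 22.3° (x = Rλ cos φ₀, y = Rφ), meridians are true-scale (h = 1) and the parallel scale is k = cos φ₀ / cos φ.
Areal scale = h·k = 1 × cos φ₀ / cos φ; at 60.2°, h = 1.000, k = 1.862, so h·k = 1.862.

1.86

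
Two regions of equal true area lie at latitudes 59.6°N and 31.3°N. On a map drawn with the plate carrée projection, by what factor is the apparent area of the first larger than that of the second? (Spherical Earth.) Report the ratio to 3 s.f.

1.69

For the equirectangular projection with φ₀ = 0 (plate carrée), h = 1 along meridians and k = sec φ along parallels.
Areal scale at 59.6°: h·k = 1.000 × 1.976 = 1.976.
Areal scale at 31.3°: h·k = 1.000 × 1.170 = 1.170.
Ratio = 1.976/1.170 ≈ 1.69.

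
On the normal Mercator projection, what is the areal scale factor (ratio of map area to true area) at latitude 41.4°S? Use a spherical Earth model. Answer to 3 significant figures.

1.78

Mercator is conformal, so the point scale is isotropic: h = k = sec φ = 1/cos φ.
Areal scale = k² = sec²φ = 1/cos²(41.4°) = 1/0.7501² = 1.777.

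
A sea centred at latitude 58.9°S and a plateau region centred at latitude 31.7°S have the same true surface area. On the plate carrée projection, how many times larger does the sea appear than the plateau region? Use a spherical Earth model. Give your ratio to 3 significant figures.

1.65

In the plate carrée (x = Rλ, y = Rφ), meridians are true-scale (h = 1) and parallels are stretched by k = sec φ.
Areal scale at 58.9°: h·k = 1.000 × 1.936 = 1.936.
Areal scale at 31.7°: h·k = 1.000 × 1.175 = 1.175.
Ratio = 1.936/1.175 ≈ 1.65.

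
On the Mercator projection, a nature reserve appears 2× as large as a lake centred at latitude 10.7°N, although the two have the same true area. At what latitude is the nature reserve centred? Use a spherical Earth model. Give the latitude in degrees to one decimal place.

46.0°

On Mercator, (apparent₁)/(apparent₂) = sec²φ₁ / sec²φ₂ when true areas are equal.
cos²φ₂ / cos²φ₁ = 2  ⇒  cos φ₁ = cos 10.7° / √2 = 0.9826/1.414 = 0.6948.
φ₁ = arccos(0.6948) ≈ 46.0°.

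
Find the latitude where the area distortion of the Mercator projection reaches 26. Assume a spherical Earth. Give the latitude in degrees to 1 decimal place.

Mercator areal scale is sec²φ.
sec²φ = 26  ⇒  cos²φ = 0.03846  ⇒  cos φ = 0.1961.
φ = arccos(0.1961) ≈ 78.7°.

78.7°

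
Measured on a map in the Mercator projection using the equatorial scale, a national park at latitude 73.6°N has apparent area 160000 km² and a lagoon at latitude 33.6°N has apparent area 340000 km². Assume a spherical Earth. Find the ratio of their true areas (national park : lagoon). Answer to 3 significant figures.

0.0541

Since Mercator area scale is 1/cos²φ, the true area equals the apparent area multiplied by cos²φ.
True area of national park: 160000 × cos²(73.6°) = 160000 × 0.07972 = 12750 km².
True area of lagoon: 340000 × cos²(33.6°) = 340000 × 0.6938 = 235900 km².
Ratio = 12750 / 235900 ≈ 0.0541.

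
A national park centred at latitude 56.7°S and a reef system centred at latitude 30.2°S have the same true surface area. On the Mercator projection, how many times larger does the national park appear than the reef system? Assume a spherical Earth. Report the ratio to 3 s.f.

2.48

Mercator is conformal with k = sec φ, so areal scale = k² = sec²φ.
At 56.7°: sec²(56.7°) = 1/0.5490² = 3.318.
At 30.2°: sec²(30.2°) = 1/0.8643² = 1.339.
Ratio = 3.318/1.339 = cos²(30.2°)/cos²(56.7°) ≈ 2.48.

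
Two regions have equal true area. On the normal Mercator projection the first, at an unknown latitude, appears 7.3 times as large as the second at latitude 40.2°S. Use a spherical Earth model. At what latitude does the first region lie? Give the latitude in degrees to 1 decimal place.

73.6°

On Mercator, (apparent₁)/(apparent₂) = sec²φ₁ / sec²φ₂ when true areas are equal.
cos²φ₂ / cos²φ₁ = 7.3  ⇒  cos φ₁ = cos 40.2° / √7.3 = 0.7638/2.702 = 0.2827.
φ₁ = arccos(0.2827) ≈ 73.6°.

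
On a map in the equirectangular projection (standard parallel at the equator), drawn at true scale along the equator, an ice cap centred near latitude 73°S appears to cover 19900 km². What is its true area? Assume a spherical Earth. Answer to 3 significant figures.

5820 km²

Plate carrée maps x = Rλ, y = Rφ. The meridian scale is h = 1 and the parallel scale is k = 1/cos φ = sec φ.
Areal scale = h·k = 1 × sec φ; at 73°, h = 1.000, k = 3.420, so h·k = 3.420.
True area = apparent / (areal scale) = 19900 / 3.420 ≈ 5820 km².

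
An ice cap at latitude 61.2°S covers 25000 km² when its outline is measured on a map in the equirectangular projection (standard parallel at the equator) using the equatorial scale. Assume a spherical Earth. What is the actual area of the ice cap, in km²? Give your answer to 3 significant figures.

In the plate carrée (x = Rλ, y = Rφ), meridians are true-scale (h = 1) and parallels are stretched by k = sec φ.
Areal scale = h·k = 1 × sec φ; at 61.2°, h = 1.000, k = 2.076, so h·k = 2.076.
True area = apparent / (areal scale) = 25000 / 2.076 ≈ 12000 km².

12000 km²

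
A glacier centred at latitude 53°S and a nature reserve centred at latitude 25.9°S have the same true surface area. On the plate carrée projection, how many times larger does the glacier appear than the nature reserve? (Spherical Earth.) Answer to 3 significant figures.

In the plate carrée (x = Rλ, y = Rφ), meridians are true-scale (h = 1) and parallels are stretched by k = sec φ.
Areal scale at 53°: h·k = 1.000 × 1.662 = 1.662.
Areal scale at 25.9°: h·k = 1.000 × 1.112 = 1.112.
Ratio = 1.662/1.112 ≈ 1.49.

1.49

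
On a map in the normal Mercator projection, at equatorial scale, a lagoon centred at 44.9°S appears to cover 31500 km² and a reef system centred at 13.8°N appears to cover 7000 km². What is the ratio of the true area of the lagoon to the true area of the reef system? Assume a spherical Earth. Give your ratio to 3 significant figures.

On Mercator the areal scale is sec²φ, so true area = apparent × cos²φ.
True area of lagoon: 31500 × cos²(44.9°) = 31500 × 0.5017 = 15800 km².
True area of reef system: 7000 × cos²(13.8°) = 7000 × 0.9431 = 6602 km².
Ratio = 15800 / 6602 ≈ 2.39.

2.39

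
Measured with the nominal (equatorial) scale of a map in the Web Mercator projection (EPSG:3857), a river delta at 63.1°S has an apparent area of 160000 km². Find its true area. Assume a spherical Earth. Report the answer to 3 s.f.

The Mercator projection is conformal; its linear scale factor is the same in every direction and equals sec φ = 1/cos φ.
Areal scale = k² = sec²φ = 1/cos²(63.1°) = 1/0.4524² = 4.885.
True area = apparent / (areal scale) = 160000 / 4.885 ≈ 32800 km².

32800 km²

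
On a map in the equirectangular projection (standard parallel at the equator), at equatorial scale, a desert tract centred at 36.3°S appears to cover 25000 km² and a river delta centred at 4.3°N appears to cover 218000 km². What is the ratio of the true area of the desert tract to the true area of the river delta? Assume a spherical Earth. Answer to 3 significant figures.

0.0927

On the plate carrée, areal scale = h·k = 1 × sec φ, so true area = apparent × cos φ.
True area of desert tract: 25000 × cos(36.3°) = 25000 × 0.8059 = 20150 km².
True area of river delta: 218000 × cos(4.3°) = 218000 × 0.9972 = 217400 km².
Ratio = 20150 / 217400 ≈ 0.0927.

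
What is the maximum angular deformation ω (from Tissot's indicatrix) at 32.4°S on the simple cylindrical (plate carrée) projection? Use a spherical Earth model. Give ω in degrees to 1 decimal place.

9.7°

In the plate carrée (x = Rλ, y = Rφ), meridians are true-scale (h = 1) and parallels are stretched by k = sec φ.
At 32.4°: h = 1.000, k = 1.184; principal scales a = 1.184, b = 1.000.
sin(ω/2) = (a − b)/(a + b) = 0.1844/2.184 = 0.08441, so ω = 2 arcsin(0.08441) ≈ 9.7°.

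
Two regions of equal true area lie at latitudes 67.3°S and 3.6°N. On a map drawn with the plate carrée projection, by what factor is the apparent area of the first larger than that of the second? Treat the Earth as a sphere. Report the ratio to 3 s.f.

2.59

In the plate carrée (x = Rλ, y = Rφ), meridians are true-scale (h = 1) and parallels are stretched by k = sec φ.
Areal scale at 67.3°: h·k = 1.000 × 2.591 = 2.591.
Areal scale at 3.6°: h·k = 1.000 × 1.002 = 1.002.
Ratio = 2.591/1.002 ≈ 2.59.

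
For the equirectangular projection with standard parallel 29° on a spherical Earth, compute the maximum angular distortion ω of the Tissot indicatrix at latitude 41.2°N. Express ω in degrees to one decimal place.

In the equirectangular projection with standard parallel φ₀ = 29° (x = Rλ cos φ₀, y = Rφ), meridians are true-scale (h = 1) and the parallel scale is k = cos φ₀ / cos φ.
At 41.2°: h = 1.000, k = 1.162; principal scales a = 1.162, b = 1.000.
sin(ω/2) = (a − b)/(a + b) = 0.1624/2.162 = 0.07511, so ω = 2 arcsin(0.07511) ≈ 8.6°.

8.6°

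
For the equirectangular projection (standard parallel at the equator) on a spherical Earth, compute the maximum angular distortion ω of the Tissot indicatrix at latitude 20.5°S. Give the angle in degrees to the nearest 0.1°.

Plate carrée maps x = Rλ, y = Rφ. The meridian scale is h = 1 and the parallel scale is k = 1/cos φ = sec φ.
At 20.5°: h = 1.000, k = 1.068; principal scales a = 1.068, b = 1.000.
sin(ω/2) = (a − b)/(a + b) = 0.06761/2.068 = 0.03270, so ω = 2 arcsin(0.03270) ≈ 3.7°.

3.7°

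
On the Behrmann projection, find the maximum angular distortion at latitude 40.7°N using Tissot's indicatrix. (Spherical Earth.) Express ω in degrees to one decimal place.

15.2°

Behrmann is a cylindrical equal-area projection with standard parallels at ±30°. A cylindrical equal-area projection with standard parallel φ₀ has meridian scale h = cos φ / cos φ₀ and parallel scale k = cos φ₀ / cos φ (so areas are preserved, h·k = 1).
At 40.7°: h = 0.8754, k = 1.142; principal scales a = 1.142, b = 0.8754.
sin(ω/2) = (a − b)/(a + b) = 0.2669/2.018 = 0.1323, so ω = 2 arcsin(0.1323) ≈ 15.2°.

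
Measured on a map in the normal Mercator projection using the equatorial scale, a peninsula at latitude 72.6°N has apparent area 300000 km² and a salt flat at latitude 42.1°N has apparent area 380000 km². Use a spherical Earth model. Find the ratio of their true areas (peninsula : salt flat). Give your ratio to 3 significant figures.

0.128

Since Mercator area scale is 1/cos²φ, the true area equals the apparent area multiplied by cos²φ.
True area of peninsula: 300000 × cos²(72.6°) = 300000 × 0.08943 = 26830 km².
True area of salt flat: 380000 × cos²(42.1°) = 380000 × 0.5505 = 209200 km².
Ratio = 26830 / 209200 ≈ 0.128.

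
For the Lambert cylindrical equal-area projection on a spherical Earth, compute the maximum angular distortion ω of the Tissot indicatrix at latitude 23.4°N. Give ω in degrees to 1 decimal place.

9.8°

The Lambert cylindrical equal-area projection is the cylindrical equal-area projection with its standard parallel at the equator (φ₀ = 0). A cylindrical equal-area projection with standard parallel φ₀ has meridian scale h = cos φ / cos φ₀ and parallel scale k = cos φ₀ / cos φ (so areas are preserved, h·k = 1).
At 23.4°: h = 0.9178, k = 1.090; principal scales a = 1.090, b = 0.9178.
sin(ω/2) = (a − b)/(a + b) = 0.1719/2.007 = 0.08562, so ω = 2 arcsin(0.08562) ≈ 9.8°.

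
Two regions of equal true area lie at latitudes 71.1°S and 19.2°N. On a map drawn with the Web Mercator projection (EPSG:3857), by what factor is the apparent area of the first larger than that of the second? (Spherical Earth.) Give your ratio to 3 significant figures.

On Mercator, area is exaggerated by sec²φ = 1/cos²φ.
At 71.1°: sec²(71.1°) = 1/0.3239² = 9.531.
At 19.2°: sec²(19.2°) = 1/0.9444² = 1.121.
Ratio = 9.531/1.121 = cos²(19.2°)/cos²(71.1°) ≈ 8.50.

8.50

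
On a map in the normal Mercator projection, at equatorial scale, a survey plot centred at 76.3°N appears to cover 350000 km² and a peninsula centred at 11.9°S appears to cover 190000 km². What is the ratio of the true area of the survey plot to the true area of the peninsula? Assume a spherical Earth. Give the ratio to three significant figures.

0.108

Mercator's areal exaggeration is sec²φ; hence true area = (apparent area) · cos²φ.
True area of survey plot: 350000 × cos²(76.3°) = 350000 × 0.05609 = 19630 km².
True area of peninsula: 190000 × cos²(11.9°) = 190000 × 0.9575 = 181900 km².
Ratio = 19630 / 181900 ≈ 0.108.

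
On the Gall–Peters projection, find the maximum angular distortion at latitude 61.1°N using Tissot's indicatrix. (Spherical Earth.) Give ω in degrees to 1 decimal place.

42.6°

The Gall–Peters projection is cylindrical equal-area with φ₀ = 45°. Cylindrical equal-area (φ₀ = 45°): h = cos φ / cos 45° along meridians, k = cos 45° / cos φ along parallels; h·k = 1.
At 61.1°: h = 0.6835, k = 1.463; principal scales a = 1.463, b = 0.6835.
sin(ω/2) = (a − b)/(a + b) = 0.7797/2.147 = 0.3632, so ω = 2 arcsin(0.3632) ≈ 42.6°.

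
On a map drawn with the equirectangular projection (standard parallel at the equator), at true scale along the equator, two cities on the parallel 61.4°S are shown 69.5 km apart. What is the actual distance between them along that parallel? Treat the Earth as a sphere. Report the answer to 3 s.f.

In the plate carrée (x = Rλ, y = Rφ), meridians are true-scale (h = 1) and parallels are stretched by k = sec φ.
Along the parallel at 61.4°, map distances are exaggerated by k = sec 61.4° = 2.089.
True distance = 69.5 / 2.089 = 69.5 × cos 61.4° ≈ 33.3 km.

33.3 km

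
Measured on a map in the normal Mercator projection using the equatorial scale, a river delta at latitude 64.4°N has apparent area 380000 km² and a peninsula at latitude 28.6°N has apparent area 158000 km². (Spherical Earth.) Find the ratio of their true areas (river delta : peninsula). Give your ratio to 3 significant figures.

0.582

Mercator's areal exaggeration is sec²φ; hence true area = (apparent area) · cos²φ.
True area of river delta: 380000 × cos²(64.4°) = 380000 × 0.1867 = 70950 km².
True area of peninsula: 158000 × cos²(28.6°) = 158000 × 0.7709 = 121800 km².
Ratio = 70950 / 121800 ≈ 0.582.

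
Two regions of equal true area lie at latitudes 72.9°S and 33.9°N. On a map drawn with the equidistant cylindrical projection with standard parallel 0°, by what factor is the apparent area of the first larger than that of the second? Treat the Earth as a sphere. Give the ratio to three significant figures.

Plate carrée maps x = Rλ, y = Rφ. The meridian scale is h = 1 and the parallel scale is k = 1/cos φ = sec φ.
Areal scale at 72.9°: h·k = 1.000 × 3.401 = 3.401.
Areal scale at 33.9°: h·k = 1.000 × 1.205 = 1.205.
Ratio = 3.401/1.205 ≈ 2.82.

2.82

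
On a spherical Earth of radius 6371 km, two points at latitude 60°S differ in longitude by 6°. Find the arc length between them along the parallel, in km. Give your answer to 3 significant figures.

334 km

Arc length along a parallel = R cos φ · Δλ (with Δλ in radians).
= 6371 × cos 60° × (6° × π/180) = 6371 × 0.5000 × 0.1047 ≈ 334 km.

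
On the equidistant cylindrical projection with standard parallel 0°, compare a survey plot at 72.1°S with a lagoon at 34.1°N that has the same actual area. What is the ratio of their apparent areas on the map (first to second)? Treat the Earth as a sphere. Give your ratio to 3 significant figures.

In the plate carrée (x = Rλ, y = Rφ), meridians are true-scale (h = 1) and parallels are stretched by k = sec φ.
Areal scale at 72.1°: h·k = 1.000 × 3.254 = 3.254.
Areal scale at 34.1°: h·k = 1.000 × 1.208 = 1.208.
Ratio = 3.254/1.208 ≈ 2.69.

2.69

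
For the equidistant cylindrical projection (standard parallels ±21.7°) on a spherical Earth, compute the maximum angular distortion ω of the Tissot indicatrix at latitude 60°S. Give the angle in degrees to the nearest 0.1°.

34.9°

With standard parallel φ₀ = 21.7°, the equirectangular projection gives x = Rλ cos φ₀, y = Rφ, so h = 1 and k = cos 21.7° / cos φ.
At 60°: h = 1.000, k = 1.858; principal scales a = 1.858, b = 1.000.
sin(ω/2) = (a − b)/(a + b) = 0.8583/2.858 = 0.3003, so ω = 2 arcsin(0.3003) ≈ 34.9°.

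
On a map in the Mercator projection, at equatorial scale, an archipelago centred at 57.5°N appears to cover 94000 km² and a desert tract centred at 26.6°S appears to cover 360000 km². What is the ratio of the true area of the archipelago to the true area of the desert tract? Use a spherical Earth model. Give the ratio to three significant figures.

0.0943

On Mercator the areal scale is sec²φ, so true area = apparent × cos²φ.
True area of archipelago: 94000 × cos²(57.5°) = 94000 × 0.2887 = 27140 km².
True area of desert tract: 360000 × cos²(26.6°) = 360000 × 0.7995 = 287800 km².
Ratio = 27140 / 287800 ≈ 0.0943.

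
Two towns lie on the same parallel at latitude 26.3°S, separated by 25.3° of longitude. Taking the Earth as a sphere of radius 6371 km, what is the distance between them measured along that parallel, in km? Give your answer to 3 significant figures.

Arc length along a parallel = R cos φ · Δλ (with Δλ in radians).
= 6371 × cos 26.3° × (25.3° × π/180) = 6371 × 0.8965 × 0.4416 ≈ 2520 km.

2520 km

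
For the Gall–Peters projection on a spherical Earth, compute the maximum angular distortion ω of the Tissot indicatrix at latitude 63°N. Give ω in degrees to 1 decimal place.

49.2°

Gall–Peters is a cylindrical equal-area projection with standard parallels at ±45°. Cylindrical equal-area (φ₀ = 45°): h = cos φ / cos 45° along meridians, k = cos 45° / cos φ along parallels; h·k = 1.
At 63°: h = 0.6420, k = 1.558; principal scales a = 1.558, b = 0.6420.
sin(ω/2) = (a − b)/(a + b) = 0.9155/2.200 = 0.4162, so ω = 2 arcsin(0.4162) ≈ 49.2°.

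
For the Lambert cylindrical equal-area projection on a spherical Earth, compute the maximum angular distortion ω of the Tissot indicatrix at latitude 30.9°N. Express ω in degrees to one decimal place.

The Lambert cylindrical equal-area projection is the cylindrical equal-area projection with its standard parallel at the equator (φ₀ = 0). A cylindrical equal-area projection with standard parallel φ₀ has meridian scale h = cos φ / cos φ₀ and parallel scale k = cos φ₀ / cos φ (so areas are preserved, h·k = 1).
At 30.9°: h = 0.8581, k = 1.165; principal scales a = 1.165, b = 0.8581.
sin(ω/2) = (a − b)/(a + b) = 0.3073/2.023 = 0.1519, so ω = 2 arcsin(0.1519) ≈ 17.5°.

17.5°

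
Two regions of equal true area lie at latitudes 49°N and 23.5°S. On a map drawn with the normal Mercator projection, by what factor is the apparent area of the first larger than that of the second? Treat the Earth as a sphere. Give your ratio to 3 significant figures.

1.95

Mercator areal scale is sec²φ.
At 49°: sec²(49°) = 1/0.6561² = 2.323.
At 23.5°: sec²(23.5°) = 1/0.9171² = 1.189.
Ratio = 2.323/1.189 = cos²(23.5°)/cos²(49°) ≈ 1.95.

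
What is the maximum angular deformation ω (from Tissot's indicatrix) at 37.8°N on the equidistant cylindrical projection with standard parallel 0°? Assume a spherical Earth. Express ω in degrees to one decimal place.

13.5°

For the equirectangular projection with φ₀ = 0 (plate carrée), h = 1 along meridians and k = sec φ along parallels.
At 37.8°: h = 1.000, k = 1.266; principal scales a = 1.266, b = 1.000.
sin(ω/2) = (a − b)/(a + b) = 0.2656/2.266 = 0.1172, so ω = 2 arcsin(0.1172) ≈ 13.5°.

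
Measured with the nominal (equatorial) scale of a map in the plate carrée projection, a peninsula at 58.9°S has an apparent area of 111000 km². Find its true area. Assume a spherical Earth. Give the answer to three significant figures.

In the plate carrée (x = Rλ, y = Rφ), meridians are true-scale (h = 1) and parallels are stretched by k = sec φ.
Areal scale = h·k = 1 × sec φ; at 58.9°, h = 1.000, k = 1.936, so h·k = 1.936.
True area = apparent / (areal scale) = 111000 / 1.936 ≈ 57300 km².

57300 km²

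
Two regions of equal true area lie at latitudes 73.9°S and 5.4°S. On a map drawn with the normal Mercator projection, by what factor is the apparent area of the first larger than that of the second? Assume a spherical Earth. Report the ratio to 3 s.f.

Mercator areal scale is sec²φ.
At 73.9°: sec²(73.9°) = 1/0.2773² = 13.00.
At 5.4°: sec²(5.4°) = 1/0.9956² = 1.009.
Ratio = 13.00/1.009 = cos²(5.4°)/cos²(73.9°) ≈ 12.9.

12.9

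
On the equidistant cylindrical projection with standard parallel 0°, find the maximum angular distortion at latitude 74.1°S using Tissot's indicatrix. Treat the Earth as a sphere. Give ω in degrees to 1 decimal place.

For the equirectangular projection with φ₀ = 0 (plate carrée), h = 1 along meridians and k = sec φ along parallels.
At 74.1°: h = 1.000, k = 3.650; principal scales a = 3.650, b = 1.000.
sin(ω/2) = (a − b)/(a + b) = 2.650/4.650 = 0.5699, so ω = 2 arcsin(0.5699) ≈ 69.5°.

69.5°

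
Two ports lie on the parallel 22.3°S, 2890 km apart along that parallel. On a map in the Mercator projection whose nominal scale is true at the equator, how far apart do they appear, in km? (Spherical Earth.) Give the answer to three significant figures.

For Mercator, h = k = sec φ (a conformal cylindrical projection has a single point scale, 1/cos φ).
Along the parallel, k = sec 22.3° = 1/0.9252 = 1.081.
Map distance = 2890 × 1.081 ≈ 3120 km.

3120 km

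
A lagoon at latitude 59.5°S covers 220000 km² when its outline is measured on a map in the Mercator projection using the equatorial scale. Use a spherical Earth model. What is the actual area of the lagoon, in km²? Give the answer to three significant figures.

56700 km²

The Mercator projection is conformal; its linear scale factor is the same in every direction and equals sec φ = 1/cos φ.
Areal scale = k² = sec²φ = 1/cos²(59.5°) = 1/0.5075² = 3.882.
True area = apparent / (areal scale) = 220000 / 3.882 ≈ 56700 km².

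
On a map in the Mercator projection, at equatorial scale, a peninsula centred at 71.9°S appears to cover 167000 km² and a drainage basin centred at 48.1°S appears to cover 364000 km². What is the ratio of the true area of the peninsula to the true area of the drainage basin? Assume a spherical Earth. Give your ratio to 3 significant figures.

Mercator's areal exaggeration is sec²φ; hence true area = (apparent area) · cos²φ.
True area of peninsula: 167000 × cos²(71.9°) = 167000 × 0.09652 = 16120 km².
True area of drainage basin: 364000 × cos²(48.1°) = 364000 × 0.4460 = 162300 km².
Ratio = 16120 / 162300 ≈ 0.0993.

0.0993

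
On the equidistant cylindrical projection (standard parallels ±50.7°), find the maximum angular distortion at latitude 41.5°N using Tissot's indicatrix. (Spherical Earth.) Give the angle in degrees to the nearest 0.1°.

In the equirectangular projection with standard parallel φ₀ = 50.7° (x = Rλ cos φ₀, y = Rφ), meridians are true-scale (h = 1) and the parallel scale is k = cos φ₀ / cos φ.
At 41.5°: h = 1.000, k = 0.8457; principal scales a = 1.000, b = 0.8457.
sin(ω/2) = (a − b)/(a + b) = 0.1543/1.846 = 0.08361, so ω = 2 arcsin(0.08361) ≈ 9.6°.

9.6°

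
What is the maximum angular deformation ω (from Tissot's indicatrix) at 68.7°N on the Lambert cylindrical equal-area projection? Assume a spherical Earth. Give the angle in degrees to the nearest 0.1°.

The Lambert cylindrical equal-area projection is the cylindrical equal-area projection with its standard parallel at the equator (φ₀ = 0). Cylindrical equal-area (φ₀ = 0°): h = cos φ / cos 0° along meridians, k = cos 0° / cos φ along parallels; h·k = 1.
At 68.7°: h = 0.3633, k = 2.753; principal scales a = 2.753, b = 0.3633.
sin(ω/2) = (a − b)/(a + b) = 2.390/3.116 = 0.7669, so ω = 2 arcsin(0.7669) ≈ 100.1°.

100.1°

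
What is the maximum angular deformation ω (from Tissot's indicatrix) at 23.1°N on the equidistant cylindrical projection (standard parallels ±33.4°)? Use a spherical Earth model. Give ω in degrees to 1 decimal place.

In the equirectangular projection with standard parallel φ₀ = 33.4° (x = Rλ cos φ₀, y = Rφ), meridians are true-scale (h = 1) and the parallel scale is k = cos φ₀ / cos φ.
At 23.1°: h = 1.000, k = 0.9076; principal scales a = 1.000, b = 0.9076.
sin(ω/2) = (a − b)/(a + b) = 0.09238/1.908 = 0.04843, so ω = 2 arcsin(0.04843) ≈ 5.6°.

5.6°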